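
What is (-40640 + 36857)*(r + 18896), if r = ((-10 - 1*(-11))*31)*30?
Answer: -75001758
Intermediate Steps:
r = 930 (r = ((-10 + 11)*31)*30 = (1*31)*30 = 31*30 = 930)
(-40640 + 36857)*(r + 18896) = (-40640 + 36857)*(930 + 18896) = -3783*19826 = -75001758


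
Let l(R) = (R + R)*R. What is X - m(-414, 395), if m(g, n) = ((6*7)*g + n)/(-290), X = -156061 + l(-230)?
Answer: -14592683/290 ≈ -50320.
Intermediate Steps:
l(R) = 2*R**2 (l(R) = (2*R)*R = 2*R**2)
X = -50261 (X = -156061 + 2*(-230)**2 = -156061 + 2*52900 = -156061 + 105800 = -50261)
m(g, n) = -21*g/145 - n/290 (m(g, n) = (42*g + n)*(-1/290) = (n + 42*g)*(-1/290) = -21*g/145 - n/290)
X - m(-414, 395) = -50261 - (-21/145*(-414) - 1/290*395) = -50261 - (8694/145 - 79/58) = -50261 - 1*16993/290 = -50261 - 16993/290 = -14592683/290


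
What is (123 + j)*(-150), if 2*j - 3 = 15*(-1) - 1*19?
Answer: -16125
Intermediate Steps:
j = -31/2 (j = 3/2 + (15*(-1) - 1*19)/2 = 3/2 + (-15 - 19)/2 = 3/2 + (½)*(-34) = 3/2 - 17 = -31/2 ≈ -15.500)
(123 + j)*(-150) = (123 - 31/2)*(-150) = (215/2)*(-150) = -16125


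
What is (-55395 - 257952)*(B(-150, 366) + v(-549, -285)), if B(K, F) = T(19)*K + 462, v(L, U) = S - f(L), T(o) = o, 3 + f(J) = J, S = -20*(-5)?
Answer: 543970392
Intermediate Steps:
S = 100
f(J) = -3 + J
v(L, U) = 103 - L (v(L, U) = 100 - (-3 + L) = 100 + (3 - L) = 103 - L)
B(K, F) = 462 + 19*K (B(K, F) = 19*K + 462 = 462 + 19*K)
(-55395 - 257952)*(B(-150, 366) + v(-549, -285)) = (-55395 - 257952)*((462 + 19*(-150)) + (103 - 1*(-549))) = -313347*((462 - 2850) + (103 + 549)) = -313347*(-2388 + 652) = -313347*(-1736) = 543970392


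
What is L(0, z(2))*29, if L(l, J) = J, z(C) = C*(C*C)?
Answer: 232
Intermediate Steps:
z(C) = C**3 (z(C) = C*C**2 = C**3)
L(0, z(2))*29 = 2**3*29 = 8*29 = 232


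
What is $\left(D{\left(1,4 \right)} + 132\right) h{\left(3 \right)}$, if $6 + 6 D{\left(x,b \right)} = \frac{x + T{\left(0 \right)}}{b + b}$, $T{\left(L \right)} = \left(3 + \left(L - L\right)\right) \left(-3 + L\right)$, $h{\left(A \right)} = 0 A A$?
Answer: $0$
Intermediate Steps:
$h{\left(A \right)} = 0$ ($h{\left(A \right)} = 0 A = 0$)
$T{\left(L \right)} = -9 + 3 L$ ($T{\left(L \right)} = \left(3 + 0\right) \left(-3 + L\right) = 3 \left(-3 + L\right) = -9 + 3 L$)
$D{\left(x,b \right)} = -1 + \frac{-9 + x}{12 b}$ ($D{\left(x,b \right)} = -1 + \frac{\left(x + \left(-9 + 3 \cdot 0\right)\right) \frac{1}{b + b}}{6} = -1 + \frac{\left(x + \left(-9 + 0\right)\right) \frac{1}{2 b}}{6} = -1 + \frac{\left(x - 9\right) \frac{1}{2 b}}{6} = -1 + \frac{\left(-9 + x\right) \frac{1}{2 b}}{6} = -1 + \frac{\frac{1}{2} \frac{1}{b} \left(-9 + x\right)}{6} = -1 + \frac{-9 + x}{12 b}$)
$\left(D{\left(1,4 \right)} + 132\right) h{\left(3 \right)} = \left(\frac{-9 + 1 - 48}{12 \cdot 4} + 132\right) 0 = \left(\frac{1}{12} \cdot \frac{1}{4} \left(-9 + 1 - 48\right) + 132\right) 0 = \left(\frac{1}{12} \cdot \frac{1}{4} \left(-56\right) + 132\right) 0 = \left(- \frac{7}{6} + 132\right) 0 = \frac{785}{6} \cdot 0 = 0$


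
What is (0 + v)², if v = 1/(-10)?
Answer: 1/100 ≈ 0.010000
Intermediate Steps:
v = -⅒ (v = 1*(-⅒) = -⅒ ≈ -0.10000)
(0 + v)² = (0 - ⅒)² = (-⅒)² = 1/100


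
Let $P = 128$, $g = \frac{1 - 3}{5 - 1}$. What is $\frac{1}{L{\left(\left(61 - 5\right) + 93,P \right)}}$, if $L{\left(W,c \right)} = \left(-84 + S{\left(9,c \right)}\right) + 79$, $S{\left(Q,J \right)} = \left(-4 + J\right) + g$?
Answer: $\frac{2}{237} \approx 0.0084388$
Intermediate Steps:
$g = - \frac{1}{2}$ ($g = - \frac{2}{4} = \left(-2\right) \frac{1}{4} = - \frac{1}{2} \approx -0.5$)
$S{\left(Q,J \right)} = - \frac{9}{2} + J$ ($S{\left(Q,J \right)} = \left(-4 + J\right) - \frac{1}{2} = - \frac{9}{2} + J$)
$L{\left(W,c \right)} = - \frac{19}{2} + c$ ($L{\left(W,c \right)} = \left(-84 + \left(- \frac{9}{2} + c\right)\right) + 79 = \left(- \frac{177}{2} + c\right) + 79 = - \frac{19}{2} + c$)
$\frac{1}{L{\left(\left(61 - 5\right) + 93,P \right)}} = \frac{1}{- \frac{19}{2} + 128} = \frac{1}{\frac{237}{2}} = \frac{2}{237}$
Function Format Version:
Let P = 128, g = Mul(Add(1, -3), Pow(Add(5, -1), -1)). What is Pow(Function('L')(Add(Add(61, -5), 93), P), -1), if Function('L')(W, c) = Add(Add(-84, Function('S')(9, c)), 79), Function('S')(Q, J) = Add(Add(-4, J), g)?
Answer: Rational(2, 237) ≈ 0.0084388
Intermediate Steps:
g = Rational(-1, 2) (g = Mul(-2, Pow(4, -1)) = Mul(-2, Rational(1, 4)) = Rational(-1, 2) ≈ -0.50000)
Function('S')(Q, J) = Add(Rational(-9, 2), J) (Function('S')(Q, J) = Add(Add(-4, J), Rational(-1, 2)) = Add(Rational(-9, 2), J))
Function('L')(W, c) = Add(Rational(-19, 2), c) (Function('L')(W, c) = Add(Add(-84, Add(Rational(-9, 2), c)), 79) = Add(Add(Rational(-177, 2), c), 79) = Add(Rational(-19, 2), c))
Pow(Function('L')(Add(Add(61, -5), 93), P), -1) = Pow(Add(Rational(-19, 2), 128), -1) = Pow(Rational(237, 2), -1) = Rational(2, 237)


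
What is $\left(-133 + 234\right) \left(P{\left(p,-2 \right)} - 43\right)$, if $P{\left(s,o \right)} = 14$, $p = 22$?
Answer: $-2929$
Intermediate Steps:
$\left(-133 + 234\right) \left(P{\left(p,-2 \right)} - 43\right) = \left(-133 + 234\right) \left(14 - 43\right) = 101 \left(-29\right) = -2929$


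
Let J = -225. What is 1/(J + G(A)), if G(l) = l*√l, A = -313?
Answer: I/(-225*I + 313*√313) ≈ -7.3254e-6 + 0.00018029*I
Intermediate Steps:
G(l) = l^(3/2)
1/(J + G(A)) = 1/(-225 + (-313)^(3/2)) = 1/(-225 - 313*I*√313)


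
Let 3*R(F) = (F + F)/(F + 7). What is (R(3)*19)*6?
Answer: 114/5 ≈ 22.800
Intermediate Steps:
R(F) = 2*F/(3*(7 + F)) (R(F) = ((F + F)/(F + 7))/3 = ((2*F)/(7 + F))/3 = (2*F/(7 + F))/3 = 2*F/(3*(7 + F)))
(R(3)*19)*6 = (((⅔)*3/(7 + 3))*19)*6 = (((⅔)*3/10)*19)*6 = (((⅔)*3*(⅒))*19)*6 = ((⅕)*19)*6 = (19/5)*6 = 114/5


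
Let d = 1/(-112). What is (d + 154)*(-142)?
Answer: -1224537/56 ≈ -21867.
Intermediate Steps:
d = -1/112 ≈ -0.0089286
(d + 154)*(-142) = (-1/112 + 154)*(-142) = (17247/112)*(-142) = -1224537/56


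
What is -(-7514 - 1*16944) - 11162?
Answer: 13296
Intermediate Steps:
-(-7514 - 1*16944) - 11162 = -(-7514 - 16944) - 11162 = -1*(-24458) - 11162 = 24458 - 11162 = 13296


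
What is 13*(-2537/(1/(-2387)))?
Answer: 78725647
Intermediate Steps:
13*(-2537/(1/(-2387))) = 13*(-2537/(-1/2387)) = 13*(-2537*(-2387)) = 13*6055819 = 78725647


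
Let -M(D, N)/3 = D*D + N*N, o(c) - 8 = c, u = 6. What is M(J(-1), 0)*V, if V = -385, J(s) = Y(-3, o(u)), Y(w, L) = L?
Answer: 226380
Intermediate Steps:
o(c) = 8 + c
J(s) = 14 (J(s) = 8 + 6 = 14)
M(D, N) = -3*D**2 - 3*N**2 (M(D, N) = -3*(D*D + N*N) = -3*(D**2 + N**2) = -3*D**2 - 3*N**2)
M(J(-1), 0)*V = (-3*14**2 - 3*0**2)*(-385) = (-3*196 - 3*0)*(-385) = (-588 + 0)*(-385) = -588*(-385) = 226380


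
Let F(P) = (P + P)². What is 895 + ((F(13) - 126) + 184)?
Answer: 1629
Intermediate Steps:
F(P) = 4*P² (F(P) = (2*P)² = 4*P²)
895 + ((F(13) - 126) + 184) = 895 + ((4*13² - 126) + 184) = 895 + ((4*169 - 126) + 184) = 895 + ((676 - 126) + 184) = 895 + (550 + 184) = 895 + 734 = 1629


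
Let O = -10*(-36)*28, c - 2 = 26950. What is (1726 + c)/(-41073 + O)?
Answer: -28678/30993 ≈ -0.92531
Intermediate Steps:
c = 26952 (c = 2 + 26950 = 26952)
O = 10080 (O = 360*28 = 10080)
(1726 + c)/(-41073 + O) = (1726 + 26952)/(-41073 + 10080) = 28678/(-30993) = 28678*(-1/30993) = -28678/30993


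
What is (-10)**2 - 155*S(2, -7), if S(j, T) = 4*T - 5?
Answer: 5215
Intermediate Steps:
S(j, T) = -5 + 4*T
(-10)**2 - 155*S(2, -7) = (-10)**2 - 155*(-5 + 4*(-7)) = 100 - 155*(-5 - 28) = 100 - 155*(-33) = 100 + 5115 = 5215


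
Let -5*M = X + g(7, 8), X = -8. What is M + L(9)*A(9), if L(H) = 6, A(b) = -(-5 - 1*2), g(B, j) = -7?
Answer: 45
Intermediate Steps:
A(b) = 7 (A(b) = -(-5 - 2) = -1*(-7) = 7)
M = 3 (M = -(-8 - 7)/5 = -⅕*(-15) = 3)
M + L(9)*A(9) = 3 + 6*7 = 3 + 42 = 45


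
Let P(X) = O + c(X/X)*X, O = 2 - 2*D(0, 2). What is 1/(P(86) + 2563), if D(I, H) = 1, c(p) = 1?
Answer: 1/2649 ≈ 0.00037750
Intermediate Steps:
O = 0 (O = 2 - 2*1 = 2 - 2 = 0)
P(X) = X (P(X) = 0 + 1*X = 0 + X = X)
1/(P(86) + 2563) = 1/(86 + 2563) = 1/2649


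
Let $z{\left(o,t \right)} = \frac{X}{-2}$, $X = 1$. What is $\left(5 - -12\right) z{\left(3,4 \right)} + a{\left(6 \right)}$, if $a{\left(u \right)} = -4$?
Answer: $- \frac{25}{2} \approx -12.5$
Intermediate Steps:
$z{\left(o,t \right)} = - \frac{1}{2}$ ($z{\left(o,t \right)} = 1 \frac{1}{-2} = 1 \left(- \frac{1}{2}\right) = - \frac{1}{2}$)
$\left(5 - -12\right) z{\left(3,4 \right)} + a{\left(6 \right)} = \left(5 - -12\right) \left(- \frac{1}{2}\right) - 4 = \left(5 + 12\right) \left(- \frac{1}{2}\right) - 4 = 17 \left(- \frac{1}{2}\right) - 4 = - \frac{17}{2} - 4 = - \frac{25}{2}$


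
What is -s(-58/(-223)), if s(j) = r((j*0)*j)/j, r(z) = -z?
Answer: 0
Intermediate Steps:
s(j) = 0 (s(j) = (-j*0*j)/j = (-0*j)/j = (-1*0)/j = 0/j = 0)
-s(-58/(-223)) = -1*0 = 0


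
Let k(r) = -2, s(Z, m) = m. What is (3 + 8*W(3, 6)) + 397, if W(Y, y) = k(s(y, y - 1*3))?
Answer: 384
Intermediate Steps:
W(Y, y) = -2
(3 + 8*W(3, 6)) + 397 = (3 + 8*(-2)) + 397 = (3 - 16) + 397 = -13 + 397 = 384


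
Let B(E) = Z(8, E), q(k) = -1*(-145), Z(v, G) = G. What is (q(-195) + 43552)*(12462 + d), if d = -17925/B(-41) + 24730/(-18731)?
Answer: 432827255532359/767971 ≈ 5.6360e+8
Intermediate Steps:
q(k) = 145
B(E) = E
d = 334739245/767971 (d = -17925/(-41) + 24730/(-18731) = -17925*(-1/41) + 24730*(-1/18731) = 17925/41 - 24730/18731 = 334739245/767971 ≈ 435.88)
(q(-195) + 43552)*(12462 + d) = (145 + 43552)*(12462 + 334739245/767971) = 43697*(9905193847/767971) = 432827255532359/767971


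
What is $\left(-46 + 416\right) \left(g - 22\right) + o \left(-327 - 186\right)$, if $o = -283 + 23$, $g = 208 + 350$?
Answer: $331700$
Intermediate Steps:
$g = 558$
$o = -260$
$\left(-46 + 416\right) \left(g - 22\right) + o \left(-327 - 186\right) = \left(-46 + 416\right) \left(558 - 22\right) - 260 \left(-327 - 186\right) = 370 \cdot 536 - 260 \left(-327 - 186\right) = 198320 - -133380 = 198320 + 133380 = 331700$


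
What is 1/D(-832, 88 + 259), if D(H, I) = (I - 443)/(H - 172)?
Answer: 251/24 ≈ 10.458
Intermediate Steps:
D(H, I) = (-443 + I)/(-172 + H)
1/D(-832, 88 + 259) = 1/((-443 + (88 + 259))/(-172 - 832)) = 1/((-443 + 347)/(-1004)) = 1/(-1/1004*(-96)) = 1/(24/251) = 251/24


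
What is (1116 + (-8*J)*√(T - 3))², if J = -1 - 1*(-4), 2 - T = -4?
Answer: 1247184 - 53568*√3 ≈ 1.1544e+6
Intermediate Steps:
T = 6 (T = 2 - 1*(-4) = 2 + 4 = 6)
J = 3 (J = -1 + 4 = 3)
(1116 + (-8*J)*√(T - 3))² = (1116 + (-8*3)*√(6 - 3))² = (1116 - 24*√3)²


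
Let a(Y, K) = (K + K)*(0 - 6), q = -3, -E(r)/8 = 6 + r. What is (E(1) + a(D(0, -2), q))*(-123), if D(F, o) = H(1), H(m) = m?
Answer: 2460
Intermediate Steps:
D(F, o) = 1
E(r) = -48 - 8*r (E(r) = -8*(6 + r) = -48 - 8*r)
a(Y, K) = -12*K (a(Y, K) = (2*K)*(-6) = -12*K)
(E(1) + a(D(0, -2), q))*(-123) = ((-48 - 8*1) - 12*(-3))*(-123) = ((-48 - 8) + 36)*(-123) = (-56 + 36)*(-123) = -20*(-123) = 2460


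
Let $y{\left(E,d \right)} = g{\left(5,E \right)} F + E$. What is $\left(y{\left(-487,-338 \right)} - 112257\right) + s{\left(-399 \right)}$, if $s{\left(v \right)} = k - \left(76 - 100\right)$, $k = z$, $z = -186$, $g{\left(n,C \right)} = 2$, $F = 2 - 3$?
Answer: $-112908$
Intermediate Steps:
$F = -1$
$y{\left(E,d \right)} = -2 + E$ ($y{\left(E,d \right)} = 2 \left(-1\right) + E = -2 + E$)
$k = -186$
$s{\left(v \right)} = -162$ ($s{\left(v \right)} = -186 - \left(76 - 100\right) = -186 - -24 = -186 + 24 = -162$)
$\left(y{\left(-487,-338 \right)} - 112257\right) + s{\left(-399 \right)} = \left(\left(-2 - 487\right) - 112257\right) - 162 = \left(-489 - 112257\right) - 162 = -112746 - 162 = -112908$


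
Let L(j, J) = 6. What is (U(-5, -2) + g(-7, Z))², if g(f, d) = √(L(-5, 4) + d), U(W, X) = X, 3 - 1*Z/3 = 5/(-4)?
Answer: 91/4 - 10*√3 ≈ 5.4295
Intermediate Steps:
Z = 51/4 (Z = 9 - 15/(-4) = 9 - 15*(-1)/4 = 9 - 3*(-5/4) = 9 + 15/4 = 51/4 ≈ 12.750)
g(f, d) = √(6 + d)
(U(-5, -2) + g(-7, Z))² = (-2 + √(6 + 51/4))² = (-2 + √(75/4))² = (-2 + 5*√3/2)²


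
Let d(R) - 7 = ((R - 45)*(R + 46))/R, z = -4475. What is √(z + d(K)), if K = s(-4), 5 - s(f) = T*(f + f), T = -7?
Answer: 2*I*√323493/17 ≈ 66.913*I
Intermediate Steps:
s(f) = 5 + 14*f (s(f) = 5 - (-7)*(f + f) = 5 - (-7)*2*f = 5 - (-14)*f = 5 + 14*f)
K = -51 (K = 5 + 14*(-4) = 5 - 56 = -51)
d(R) = 7 + (-45 + R)*(46 + R)/R (d(R) = 7 + ((R - 45)*(R + 46))/R = 7 + ((-45 + R)*(46 + R))/R = 7 + (-45 + R)*(46 + R)/R)
√(z + d(K)) = √(-4475 + (8 - 51 - 2070/(-51))) = √(-4475 + (8 - 51 - 2070*(-1/51))) = √(-4475 + (8 - 51 + 690/17)) = √(-4475 - 41/17) = √(-76116/17) = 2*I*√323493/17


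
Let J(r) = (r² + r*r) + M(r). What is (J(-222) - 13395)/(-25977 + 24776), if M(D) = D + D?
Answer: -84729/1201 ≈ -70.549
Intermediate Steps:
M(D) = 2*D
J(r) = 2*r + 2*r² (J(r) = (r² + r*r) + 2*r = (r² + r²) + 2*r = 2*r² + 2*r = 2*r + 2*r²)
(J(-222) - 13395)/(-25977 + 24776) = (2*(-222)*(1 - 222) - 13395)/(-25977 + 24776) = (2*(-222)*(-221) - 13395)/(-1201) = (98124 - 13395)*(-1/1201) = 84729*(-1/1201) = -84729/1201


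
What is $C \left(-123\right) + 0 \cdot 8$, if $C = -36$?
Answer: $4428$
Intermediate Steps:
$C \left(-123\right) + 0 \cdot 8 = \left(-36\right) \left(-123\right) + 0 \cdot 8 = 4428 + 0 = 4428$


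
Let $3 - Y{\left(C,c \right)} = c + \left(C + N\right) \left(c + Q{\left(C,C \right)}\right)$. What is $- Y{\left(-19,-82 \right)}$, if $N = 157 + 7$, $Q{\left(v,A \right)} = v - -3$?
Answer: $-14295$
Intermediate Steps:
$Q{\left(v,A \right)} = 3 + v$ ($Q{\left(v,A \right)} = v + 3 = 3 + v$)
$N = 164$
$Y{\left(C,c \right)} = 3 - c - \left(164 + C\right) \left(3 + C + c\right)$ ($Y{\left(C,c \right)} = 3 - \left(c + \left(C + 164\right) \left(c + \left(3 + C\right)\right)\right) = 3 - \left(c + \left(164 + C\right) \left(3 + C + c\right)\right) = 3 - c - \left(164 + C\right) \left(3 + C + c\right)$)
$- Y{\left(-19,-82 \right)} = - (-489 - \left(-19\right)^{2} - -3173 - -13530 - \left(-19\right) \left(-82\right)) = - (-489 - 361 + 3173 + 13530 - 1558) = \left(-1\right) 14295 = -14295$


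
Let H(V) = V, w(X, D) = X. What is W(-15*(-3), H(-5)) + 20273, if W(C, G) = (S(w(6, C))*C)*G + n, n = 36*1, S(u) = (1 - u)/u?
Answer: 40993/2 ≈ 20497.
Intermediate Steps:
S(u) = (1 - u)/u
n = 36
W(C, G) = 36 - 5*C*G/6 (W(C, G) = (((1 - 1*6)/6)*C)*G + 36 = (((1 - 6)/6)*C)*G + 36 = (((⅙)*(-5))*C)*G + 36 = (-5*C/6)*G + 36 = -5*C*G/6 + 36 = 36 - 5*C*G/6)
W(-15*(-3), H(-5)) + 20273 = (36 - ⅚*(-15*(-3))*(-5)) + 20273 = (36 - ⅚*45*(-5)) + 20273 = (36 + 375/2) + 20273 = 447/2 + 20273 = 40993/2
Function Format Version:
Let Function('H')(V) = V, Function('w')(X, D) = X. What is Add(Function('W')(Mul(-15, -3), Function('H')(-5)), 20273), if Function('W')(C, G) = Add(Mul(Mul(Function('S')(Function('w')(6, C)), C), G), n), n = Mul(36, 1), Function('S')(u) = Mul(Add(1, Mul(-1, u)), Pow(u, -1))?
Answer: Rational(40993, 2) ≈ 20497.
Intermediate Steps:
Function('S')(u) = Mul(Pow(u, -1), Add(1, Mul(-1, u)))
n = 36
Function('W')(C, G) = Add(36, Mul(Rational(-5, 6), C, G)) (Function('W')(C, G) = Add(Mul(Mul(Mul(Pow(6, -1), Add(1, Mul(-1, 6))), C), G), 36) = Add(Mul(Mul(Mul(Rational(1, 6), Add(1, -6)), C), G), 36) = Add(Mul(Mul(Mul(Rational(1, 6), -5), C), G), 36) = Add(Mul(Mul(Rational(-5, 6), C), G), 36) = Add(Mul(Rational(-5, 6), C, G), 36) = Add(36, Mul(Rational(-5, 6), C, G)))
Add(Function('W')(Mul(-15, -3), Function('H')(-5)), 20273) = Add(Add(36, Mul(Rational(-5, 6), Mul(-15, -3), -5)), 20273) = Add(Add(36, Mul(Rational(-5, 6), 45, -5)), 20273) = Add(Add(36, Rational(375, 2)), 20273) = Add(Rational(447, 2), 20273) = Rational(40993, 2)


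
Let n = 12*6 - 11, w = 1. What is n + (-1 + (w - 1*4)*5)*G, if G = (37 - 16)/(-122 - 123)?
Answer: 2183/35 ≈ 62.371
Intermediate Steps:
G = -3/35 (G = 21/(-245) = 21*(-1/245) = -3/35 ≈ -0.085714)
n = 61 (n = 72 - 11 = 61)
n + (-1 + (w - 1*4)*5)*G = 61 + (-1 + (1 - 1*4)*5)*(-3/35) = 61 + (-1 + (1 - 4)*5)*(-3/35) = 61 + (-1 - 3*5)*(-3/35) = 61 + (-1 - 15)*(-3/35) = 61 - 16*(-3/35) = 61 + 48/35 = 2183/35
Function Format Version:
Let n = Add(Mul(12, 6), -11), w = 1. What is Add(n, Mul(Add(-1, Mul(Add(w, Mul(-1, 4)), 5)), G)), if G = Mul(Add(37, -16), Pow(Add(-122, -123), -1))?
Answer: Rational(2183, 35) ≈ 62.371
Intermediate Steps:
G = Rational(-3, 35) (G = Mul(21, Pow(-245, -1)) = Mul(21, Rational(-1, 245)) = Rational(-3, 35) ≈ -0.085714)
n = 61 (n = Add(72, -11) = 61)
Add(n, Mul(Add(-1, Mul(Add(w, Mul(-1, 4)), 5)), G)) = Add(61, Mul(Add(-1, Mul(Add(1, Mul(-1, 4)), 5)), Rational(-3, 35))) = Add(61, Mul(Add(-1, Mul(Add(1, -4), 5)), Rational(-3, 35))) = Add(61, Mul(Add(-1, Mul(-3, 5)), Rational(-3, 35))) = Add(61, Mul(Add(-1, -15), Rational(-3, 35))) = Add(61, Mul(-16, Rational(-3, 35))) = Add(61, Rational(48, 35)) = Rational(2183, 35)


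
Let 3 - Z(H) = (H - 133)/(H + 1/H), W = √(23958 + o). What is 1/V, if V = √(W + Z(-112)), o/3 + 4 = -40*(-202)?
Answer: √2509/√(2039 + 7527*√5354) ≈ 0.067370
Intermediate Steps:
o = 24228 (o = -12 + 3*(-40*(-202)) = -12 + 3*8080 = -12 + 24240 = 24228)
W = 3*√5354 (W = √(23958 + 24228) = √48186 = 3*√5354 ≈ 219.51)
Z(H) = 3 - (-133 + H)/(H + 1/H) (Z(H) = 3 - (H - 133)/(H + 1/H) = 3 - (-133 + H)/(H + 1/H))
V = √(2039/2509 + 3*√5354) (V = √(3*√5354 + (3 + 2*(-112)² + 133*(-112))/(1 + (-112)²)) = √(3*√5354 + (3 + 2*12544 - 14896)/(1 + 12544)) = √(3*√5354 + (3 + 25088 - 14896)/12545) = √(3*√5354 + (1/12545)*10195) = √(3*√5354 + 2039/2509) = √(2039/2509 + 3*√5354) ≈ 14.843)
1/V = 1/(√(5115851 + 18885243*√5354)/2509) = 2509/√(5115851 + 18885243*√5354)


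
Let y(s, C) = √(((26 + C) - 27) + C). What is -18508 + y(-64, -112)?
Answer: -18508 + 15*I ≈ -18508.0 + 15.0*I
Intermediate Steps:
y(s, C) = √(-1 + 2*C) (y(s, C) = √((-1 + C) + C) = √(-1 + 2*C))
-18508 + y(-64, -112) = -18508 + √(-1 + 2*(-112)) = -18508 + √(-1 - 224) = -18508 + √(-225) = -18508 + 15*I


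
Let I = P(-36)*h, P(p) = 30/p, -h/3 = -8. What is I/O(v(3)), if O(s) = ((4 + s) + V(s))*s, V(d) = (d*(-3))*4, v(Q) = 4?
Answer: ⅛ ≈ 0.12500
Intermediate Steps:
h = 24 (h = -3*(-8) = 24)
V(d) = -12*d (V(d) = -3*d*4 = -12*d)
I = -20 (I = (30/(-36))*24 = (30*(-1/36))*24 = -⅚*24 = -20)
O(s) = s*(4 - 11*s) (O(s) = ((4 + s) - 12*s)*s = (4 - 11*s)*s = s*(4 - 11*s))
I/O(v(3)) = -20*1/(4*(4 - 11*4)) = -20*1/(4*(4 - 44)) = -20/(4*(-40)) = -20/(-160) = -20*(-1/160) = ⅛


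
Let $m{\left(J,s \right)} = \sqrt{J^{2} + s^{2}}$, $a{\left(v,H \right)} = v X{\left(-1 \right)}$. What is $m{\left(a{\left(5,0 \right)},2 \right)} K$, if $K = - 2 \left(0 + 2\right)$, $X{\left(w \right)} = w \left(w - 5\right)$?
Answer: $- 8 \sqrt{226} \approx -120.27$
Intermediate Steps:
$X{\left(w \right)} = w \left(-5 + w\right)$
$a{\left(v,H \right)} = 6 v$ ($a{\left(v,H \right)} = v \left(- (-5 - 1)\right) = v \left(\left(-1\right) \left(-6\right)\right) = v 6 = 6 v$)
$K = -4$ ($K = \left(-2\right) 2 = -4$)
$m{\left(a{\left(5,0 \right)},2 \right)} K = \sqrt{\left(6 \cdot 5\right)^{2} + 2^{2}} \left(-4\right) = \sqrt{30^{2} + 4} \left(-4\right) = \sqrt{900 + 4} \left(-4\right) = \sqrt{904} \left(-4\right) = 2 \sqrt{226} \left(-4\right) = - 8 \sqrt{226}$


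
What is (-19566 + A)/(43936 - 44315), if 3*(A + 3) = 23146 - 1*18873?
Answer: 54434/1137 ≈ 47.875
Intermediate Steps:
A = 4264/3 (A = -3 + (23146 - 1*18873)/3 = -3 + (23146 - 18873)/3 = -3 + (1/3)*4273 = -3 + 4273/3 = 4264/3 ≈ 1421.3)
(-19566 + A)/(43936 - 44315) = (-19566 + 4264/3)/(43936 - 44315) = -54434/3/(-379) = -54434/3*(-1/379) = 54434/1137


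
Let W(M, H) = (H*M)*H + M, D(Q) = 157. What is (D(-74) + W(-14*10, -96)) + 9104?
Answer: -1281119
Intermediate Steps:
W(M, H) = M + M*H**2 (W(M, H) = M*H**2 + M = M + M*H**2)
(D(-74) + W(-14*10, -96)) + 9104 = (157 + (-14*10)*(1 + (-96)**2)) + 9104 = (157 - 140*(1 + 9216)) + 9104 = (157 - 140*9217) + 9104 = (157 - 1290380) + 9104 = -1290223 + 9104 = -1281119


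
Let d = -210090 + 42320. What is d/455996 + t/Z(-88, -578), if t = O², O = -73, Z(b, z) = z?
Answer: -315871718/32945711 ≈ -9.5876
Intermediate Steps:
t = 5329 (t = (-73)² = 5329)
d = -167770
d/455996 + t/Z(-88, -578) = -167770/455996 + 5329/(-578) = -167770*1/455996 + 5329*(-1/578) = -83885/227998 - 5329/578 = -315871718/32945711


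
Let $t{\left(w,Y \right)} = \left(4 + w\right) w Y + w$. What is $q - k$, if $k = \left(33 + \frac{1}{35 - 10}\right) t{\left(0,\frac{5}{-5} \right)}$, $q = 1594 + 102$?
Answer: $1696$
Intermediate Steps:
$q = 1696$
$t{\left(w,Y \right)} = w + Y w \left(4 + w\right)$ ($t{\left(w,Y \right)} = w \left(4 + w\right) Y + w = Y w \left(4 + w\right) + w = w + Y w \left(4 + w\right)$)
$k = 0$ ($k = \left(33 + \frac{1}{35 - 10}\right) 0 \left(1 + 4 \frac{5}{-5} + \frac{5}{-5} \cdot 0\right) = \left(33 + \frac{1}{25}\right) 0 \left(1 + 4 \cdot 5 \left(- \frac{1}{5}\right) + 5 \left(- \frac{1}{5}\right) 0\right) = \left(33 + \frac{1}{25}\right) 0 \left(1 + 4 \left(-1\right) - 0\right) = \frac{826 \cdot 0 \left(1 - 4 + 0\right)}{25} = \frac{826 \cdot 0 \left(-3\right)}{25} = \frac{826}{25} \cdot 0 = 0$)
$q - k = 1696 - 0 = 1696 + 0 = 1696$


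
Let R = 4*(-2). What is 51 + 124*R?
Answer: -941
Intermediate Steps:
R = -8
51 + 124*R = 51 + 124*(-8) = 51 - 992 = -941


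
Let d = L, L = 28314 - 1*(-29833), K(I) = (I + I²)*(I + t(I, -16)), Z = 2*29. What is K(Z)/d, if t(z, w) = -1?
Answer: 195054/58147 ≈ 3.3545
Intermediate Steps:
Z = 58
K(I) = (-1 + I)*(I + I²) (K(I) = (I + I²)*(I - 1) = (I + I²)*(-1 + I) = (-1 + I)*(I + I²))
L = 58147 (L = 28314 + 29833 = 58147)
d = 58147
K(Z)/d = (58³ - 1*58)/58147 = (195112 - 58)*(1/58147) = 195054*(1/58147) = 195054/58147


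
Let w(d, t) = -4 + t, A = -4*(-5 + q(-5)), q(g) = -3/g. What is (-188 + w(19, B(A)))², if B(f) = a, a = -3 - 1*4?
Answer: 39601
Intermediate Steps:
A = 88/5 (A = -4*(-5 - 3/(-5)) = -4*(-5 - 3*(-⅕)) = -4*(-5 + ⅗) = -4*(-22/5) = 88/5 ≈ 17.600)
a = -7 (a = -3 - 4 = -7)
B(f) = -7
(-188 + w(19, B(A)))² = (-188 + (-4 - 7))² = (-188 - 11)² = (-199)² = 39601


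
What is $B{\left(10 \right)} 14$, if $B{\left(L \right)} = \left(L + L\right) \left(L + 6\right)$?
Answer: $4480$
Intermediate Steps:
$B{\left(L \right)} = 2 L \left(6 + L\right)$
$B{\left(10 \right)} 14 = 2 \cdot 10 \left(6 + 10\right) 14 = 2 \cdot 10 \cdot 16 \cdot 14 = 320 \cdot 14 = 4480$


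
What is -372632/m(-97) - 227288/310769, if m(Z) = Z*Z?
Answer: -117941026800/2924025521 ≈ -40.335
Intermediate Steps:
m(Z) = Z²
-372632/m(-97) - 227288/310769 = -372632/((-97)²) - 227288/310769 = -372632/9409 - 227288*1/310769 = -372632*1/9409 - 227288/310769 = -372632/9409 - 227288/310769 = -117941026800/2924025521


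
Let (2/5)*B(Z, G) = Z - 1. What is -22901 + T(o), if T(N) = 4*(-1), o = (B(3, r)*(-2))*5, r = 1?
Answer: -22905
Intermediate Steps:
B(Z, G) = -5/2 + 5*Z/2 (B(Z, G) = 5*(Z - 1)/2 = 5*(-1 + Z)/2 = -5/2 + 5*Z/2)
o = -50 (o = ((-5/2 + (5/2)*3)*(-2))*5 = ((-5/2 + 15/2)*(-2))*5 = (5*(-2))*5 = -10*5 = -50)
T(N) = -4
-22901 + T(o) = -22901 - 4 = -22905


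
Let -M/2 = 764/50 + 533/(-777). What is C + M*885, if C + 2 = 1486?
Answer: -31529922/1295 ≈ -24347.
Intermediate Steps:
C = 1484 (C = -2 + 1486 = 1484)
M = -566978/19425 (M = -2*(764/50 + 533/(-777)) = -2*(764*(1/50) + 533*(-1/777)) = -2*(382/25 - 533/777) = -2*283489/19425 = -566978/19425 ≈ -29.188)
C + M*885 = 1484 - 566978/19425*885 = 1484 - 33451702/1295 = -31529922/1295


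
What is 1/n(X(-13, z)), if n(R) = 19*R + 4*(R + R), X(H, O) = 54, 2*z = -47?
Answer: 1/1458 ≈ 0.00068587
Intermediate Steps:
z = -47/2 (z = (½)*(-47) = -47/2 ≈ -23.500)
n(R) = 27*R (n(R) = 19*R + 4*(2*R) = 19*R + 8*R = 27*R)
1/n(X(-13, z)) = 1/(27*54) = 1/1458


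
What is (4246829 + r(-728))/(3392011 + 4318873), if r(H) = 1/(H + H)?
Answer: 6183383023/11227047104 ≈ 0.55076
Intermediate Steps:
r(H) = 1/(2*H)
(4246829 + r(-728))/(3392011 + 4318873) = (4246829 + (½)/(-728))/(3392011 + 4318873) = (4246829 + (½)*(-1/728))/7710884 = (4246829 - 1/1456)*(1/7710884) = (6183383023/1456)*(1/7710884) = 6183383023/11227047104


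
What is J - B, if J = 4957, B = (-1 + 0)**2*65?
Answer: 4892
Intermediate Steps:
B = 65 (B = (-1)**2*65 = 1*65 = 65)
J - B = 4957 - 1*65 = 4957 - 65 = 4892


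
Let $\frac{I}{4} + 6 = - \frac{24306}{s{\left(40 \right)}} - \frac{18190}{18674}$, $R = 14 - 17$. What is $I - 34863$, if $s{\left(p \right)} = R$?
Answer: $- \frac{23182803}{9337} \approx -2482.9$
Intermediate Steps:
$R = -3$ ($R = 14 - 17 = -3$)
$s{\left(p \right)} = -3$
$I = \frac{302333028}{9337}$ ($I = -24 + 4 \left(- \frac{24306}{-3} - \frac{18190}{18674}\right) = -24 + 4 \left(\left(-24306\right) \left(- \frac{1}{3}\right) - \frac{9095}{9337}\right) = -24 + 4 \left(8102 - \frac{9095}{9337}\right) = -24 + 4 \cdot \frac{75639279}{9337} = -24 + \frac{302557116}{9337} = \frac{302333028}{9337} \approx 32380.0$)
$I - 34863 = \frac{302333028}{9337} - 34863 = - \frac{23182803}{9337}$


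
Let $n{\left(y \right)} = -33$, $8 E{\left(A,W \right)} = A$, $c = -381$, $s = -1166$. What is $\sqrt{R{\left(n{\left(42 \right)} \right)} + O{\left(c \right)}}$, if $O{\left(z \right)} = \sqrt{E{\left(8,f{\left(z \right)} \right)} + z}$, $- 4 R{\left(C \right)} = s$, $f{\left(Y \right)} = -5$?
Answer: $\frac{\sqrt{1166 + 8 i \sqrt{95}}}{2} \approx 17.083 + 0.57056 i$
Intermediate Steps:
$E{\left(A,W \right)} = \frac{A}{8}$
$R{\left(C \right)} = \frac{583}{2}$ ($R{\left(C \right)} = \left(- \frac{1}{4}\right) \left(-1166\right) = \frac{583}{2}$)
$O{\left(z \right)} = \sqrt{1 + z}$ ($O{\left(z \right)} = \sqrt{\frac{1}{8} \cdot 8 + z} = \sqrt{1 + z}$)
$\sqrt{R{\left(n{\left(42 \right)} \right)} + O{\left(c \right)}} = \sqrt{\frac{583}{2} + \sqrt{1 - 381}} = \sqrt{\frac{583}{2} + \sqrt{-380}} = \sqrt{\frac{583}{2} + 2 i \sqrt{95}}$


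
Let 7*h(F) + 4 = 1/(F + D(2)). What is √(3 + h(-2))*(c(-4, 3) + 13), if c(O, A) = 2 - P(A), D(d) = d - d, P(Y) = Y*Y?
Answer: 3*√462/7 ≈ 9.2118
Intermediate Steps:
P(Y) = Y²
D(d) = 0
h(F) = -4/7 + 1/(7*F) (h(F) = -4/7 + 1/(7*(F + 0)) = -4/7 + 1/(7*F))
c(O, A) = 2 - A²
√(3 + h(-2))*(c(-4, 3) + 13) = √(3 + (⅐)*(1 - 4*(-2))/(-2))*((2 - 1*3²) + 13) = √(3 + (⅐)*(-½)*(1 + 8))*((2 - 1*9) + 13) = √(3 + (⅐)*(-½)*9)*((2 - 9) + 13) = √(3 - 9/14)*(-7 + 13) = √(33/14)*6 = (√462/14)*6 = 3*√462/7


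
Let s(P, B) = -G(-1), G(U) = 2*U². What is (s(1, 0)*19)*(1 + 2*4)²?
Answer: -3078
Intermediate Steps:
s(P, B) = -2 (s(P, B) = -2*(-1)² = -2)
(s(1, 0)*19)*(1 + 2*4)² = (-2*19)*(1 + 2*4)² = -38*(1 + 8)² = -38*9² = -38*81 = -3078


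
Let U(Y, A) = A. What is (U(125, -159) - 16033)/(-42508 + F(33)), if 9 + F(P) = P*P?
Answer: 4048/10357 ≈ 0.39085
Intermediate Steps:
F(P) = -9 + P**2 (F(P) = -9 + P*P = -9 + P**2)
(U(125, -159) - 16033)/(-42508 + F(33)) = (-159 - 16033)/(-42508 + (-9 + 33**2)) = -16192/(-42508 + (-9 + 1089)) = -16192/(-42508 + 1080) = -16192/(-41428) = -16192*(-1/41428) = 4048/10357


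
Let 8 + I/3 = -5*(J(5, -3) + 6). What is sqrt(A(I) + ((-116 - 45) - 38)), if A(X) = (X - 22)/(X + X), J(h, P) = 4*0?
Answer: I*sqrt(644613)/57 ≈ 14.086*I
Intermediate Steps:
J(h, P) = 0
I = -114 (I = -24 + 3*(-5*(0 + 6)) = -24 + 3*(-5*6) = -24 + 3*(-30) = -24 - 90 = -114)
A(X) = (-22 + X)/(2*X) (A(X) = (-22 + X)/((2*X)) = (-22 + X)*(1/(2*X)) = (-22 + X)/(2*X))
sqrt(A(I) + ((-116 - 45) - 38)) = sqrt((1/2)*(-22 - 114)/(-114) + ((-116 - 45) - 38)) = sqrt((1/2)*(-1/114)*(-136) + (-161 - 38)) = sqrt(34/57 - 199) = sqrt(-11309/57) = I*sqrt(644613)/57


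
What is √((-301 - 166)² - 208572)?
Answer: √9517 ≈ 97.555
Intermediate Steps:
√((-301 - 166)² - 208572) = √((-467)² - 208572) = √(218089 - 208572) = √9517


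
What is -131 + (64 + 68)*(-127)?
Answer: -16895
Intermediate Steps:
-131 + (64 + 68)*(-127) = -131 + 132*(-127) = -131 - 16764 = -16895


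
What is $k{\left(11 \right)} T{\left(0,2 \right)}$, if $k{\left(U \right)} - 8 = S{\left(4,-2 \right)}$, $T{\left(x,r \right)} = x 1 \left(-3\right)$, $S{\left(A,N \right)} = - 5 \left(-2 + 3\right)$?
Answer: $0$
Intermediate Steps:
$S{\left(A,N \right)} = -5$ ($S{\left(A,N \right)} = \left(-5\right) 1 = -5$)
$T{\left(x,r \right)} = - 3 x$ ($T{\left(x,r \right)} = x \left(-3\right) = - 3 x$)
$k{\left(U \right)} = 3$ ($k{\left(U \right)} = 8 - 5 = 3$)
$k{\left(11 \right)} T{\left(0,2 \right)} = 3 \left(\left(-3\right) 0\right) = 3 \cdot 0 = 0$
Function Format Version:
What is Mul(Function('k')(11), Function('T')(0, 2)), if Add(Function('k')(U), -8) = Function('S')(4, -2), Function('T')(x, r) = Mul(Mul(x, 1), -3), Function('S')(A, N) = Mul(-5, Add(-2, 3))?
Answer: 0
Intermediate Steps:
Function('S')(A, N) = -5 (Function('S')(A, N) = Mul(-5, 1) = -5)
Function('T')(x, r) = Mul(-3, x) (Function('T')(x, r) = Mul(x, -3) = Mul(-3, x))
Function('k')(U) = 3 (Function('k')(U) = Add(8, -5) = 3)
Mul(Function('k')(11), Function('T')(0, 2)) = Mul(3, Mul(-3, 0)) = Mul(3, 0) = 0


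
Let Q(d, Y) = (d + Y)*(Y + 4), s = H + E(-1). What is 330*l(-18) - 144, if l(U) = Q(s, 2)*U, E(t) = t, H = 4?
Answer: -178344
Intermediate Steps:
s = 3 (s = 4 - 1 = 3)
Q(d, Y) = (4 + Y)*(Y + d) (Q(d, Y) = (Y + d)*(4 + Y) = (4 + Y)*(Y + d))
l(U) = 30*U (l(U) = (2**2 + 4*2 + 4*3 + 2*3)*U = (4 + 8 + 12 + 6)*U = 30*U)
330*l(-18) - 144 = 330*(30*(-18)) - 144 = 330*(-540) - 144 = -178200 - 144 = -178344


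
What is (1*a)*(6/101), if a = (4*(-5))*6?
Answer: -720/101 ≈ -7.1287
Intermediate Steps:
a = -120 (a = -20*6 = -120)
(1*a)*(6/101) = (1*(-120))*(6/101) = -720/101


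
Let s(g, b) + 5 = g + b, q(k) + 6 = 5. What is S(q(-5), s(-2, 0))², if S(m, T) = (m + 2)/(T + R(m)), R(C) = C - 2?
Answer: 1/100 ≈ 0.010000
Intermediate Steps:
q(k) = -1 (q(k) = -6 + 5 = -1)
R(C) = -2 + C
s(g, b) = -5 + b + g (s(g, b) = -5 + (g + b) = -5 + (b + g) = -5 + b + g)
S(m, T) = (2 + m)/(-2 + T + m) (S(m, T) = (m + 2)/(T + (-2 + m)) = (2 + m)/(-2 + T + m))
S(q(-5), s(-2, 0))² = ((2 - 1)/(-2 + (-5 + 0 - 2) - 1))² = (1/(-2 - 7 - 1))² = (1/(-10))² = (-⅒*1)² = (-⅒)² = 1/100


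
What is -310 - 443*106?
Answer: -47268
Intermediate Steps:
-310 - 443*106 = -310 - 46958 = -47268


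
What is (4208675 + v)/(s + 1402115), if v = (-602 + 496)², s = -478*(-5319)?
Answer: 4219911/3944597 ≈ 1.0698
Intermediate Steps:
s = 2542482
v = 11236 (v = (-106)² = 11236)
(4208675 + v)/(s + 1402115) = (4208675 + 11236)/(2542482 + 1402115) = 4219911/3944597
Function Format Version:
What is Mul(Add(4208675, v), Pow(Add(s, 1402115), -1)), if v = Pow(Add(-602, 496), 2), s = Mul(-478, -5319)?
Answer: Rational(4219911, 3944597) ≈ 1.0698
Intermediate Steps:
s = 2542482
v = 11236 (v = Pow(-106, 2) = 11236)
Mul(Add(4208675, v), Pow(Add(s, 1402115), -1)) = Mul(Add(4208675, 11236), Pow(Add(2542482, 1402115), -1)) = Mul(4219911, Pow(3944597, -1)) = Mul(4219911, Rational(1, 3944597)) = Rational(4219911, 3944597)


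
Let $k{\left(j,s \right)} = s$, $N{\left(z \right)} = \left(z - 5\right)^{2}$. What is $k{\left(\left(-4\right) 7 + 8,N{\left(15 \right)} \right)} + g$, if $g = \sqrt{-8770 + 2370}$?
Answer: $100 + 80 i \approx 100.0 + 80.0 i$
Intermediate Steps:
$N{\left(z \right)} = \left(-5 + z\right)^{2}$
$g = 80 i$ ($g = \sqrt{-6400} = 80 i \approx 80.0 i$)
$k{\left(\left(-4\right) 7 + 8,N{\left(15 \right)} \right)} + g = \left(-5 + 15\right)^{2} + 80 i = 10^{2} + 80 i = 100 + 80 i$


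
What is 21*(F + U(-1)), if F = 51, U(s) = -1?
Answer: 1050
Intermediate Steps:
21*(F + U(-1)) = 21*(51 - 1) = 21*50 = 1050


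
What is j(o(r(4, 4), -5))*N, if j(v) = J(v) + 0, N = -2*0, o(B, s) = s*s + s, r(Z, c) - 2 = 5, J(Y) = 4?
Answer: 0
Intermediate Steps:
r(Z, c) = 7 (r(Z, c) = 2 + 5 = 7)
o(B, s) = s + s**2 (o(B, s) = s**2 + s = s + s**2)
N = 0
j(v) = 4 (j(v) = 4 + 0 = 4)
j(o(r(4, 4), -5))*N = 4*0 = 0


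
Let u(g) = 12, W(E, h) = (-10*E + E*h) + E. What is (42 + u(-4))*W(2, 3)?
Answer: -648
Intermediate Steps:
W(E, h) = -9*E + E*h
(42 + u(-4))*W(2, 3) = (42 + 12)*(2*(-9 + 3)) = 54*(2*(-6)) = 54*(-12) = -648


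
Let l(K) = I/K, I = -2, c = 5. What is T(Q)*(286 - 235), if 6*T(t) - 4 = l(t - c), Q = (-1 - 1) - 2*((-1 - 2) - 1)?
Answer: 17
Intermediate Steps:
Q = 6 (Q = -2 - 2*(-3 - 1) = -2 - 2*(-4) = -2 + 8 = 6)
l(K) = -2/K
T(t) = ⅔ - 1/(3*(-5 + t)) (T(t) = ⅔ + (-2/(t - 1*5))/6 = ⅔ + (-2/(t - 5))/6 = ⅔ + (-2/(-5 + t))/6 = ⅔ - 1/(3*(-5 + t)))
T(Q)*(286 - 235) = ((-11 + 2*6)/(3*(-5 + 6)))*(286 - 235) = ((⅓)*(-11 + 12)/1)*51 = ((⅓)*1*1)*51 = (⅓)*51 = 17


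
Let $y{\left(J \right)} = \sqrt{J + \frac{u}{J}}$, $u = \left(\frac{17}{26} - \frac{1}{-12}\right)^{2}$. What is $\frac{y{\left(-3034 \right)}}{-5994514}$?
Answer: $- \frac{i \sqrt{679666636370794}}{2837227454256} \approx - 9.1887 \cdot 10^{-6} i$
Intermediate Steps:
$u = \frac{13225}{24336}$ ($u = \left(17 \cdot \frac{1}{26} - - \frac{1}{12}\right)^{2} = \left(\frac{17}{26} + \frac{1}{12}\right)^{2} = \left(\frac{115}{156}\right)^{2} = \frac{13225}{24336} \approx 0.54343$)
$y{\left(J \right)} = \sqrt{J + \frac{13225}{24336 J}}$
$\frac{y{\left(-3034 \right)}}{-5994514} = \frac{\frac{1}{156} \sqrt{\frac{13225}{-3034} + 24336 \left(-3034\right)}}{-5994514} = \frac{\sqrt{13225 \left(- \frac{1}{3034}\right) - 73835424}}{156} \left(- \frac{1}{5994514}\right) = \frac{\sqrt{- \frac{13225}{3034} - 73835424}}{156} \left(- \frac{1}{5994514}\right) = \frac{\sqrt{- \frac{224016689641}{3034}}}{156} \left(- \frac{1}{5994514}\right) = \frac{\frac{1}{3034} i \sqrt{679666636370794}}{156} \left(- \frac{1}{5994514}\right) = \frac{i \sqrt{679666636370794}}{473304} \left(- \frac{1}{5994514}\right) = - \frac{i \sqrt{679666636370794}}{2837227454256}$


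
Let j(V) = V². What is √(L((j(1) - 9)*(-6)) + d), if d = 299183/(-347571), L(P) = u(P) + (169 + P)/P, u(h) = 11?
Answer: √349830370267/154476 ≈ 3.8288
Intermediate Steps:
L(P) = 11 + (169 + P)/P
d = -299183/347571 (d = 299183*(-1/347571) = -299183/347571 ≈ -0.86078)
√(L((j(1) - 9)*(-6)) + d) = √((12 + 169/(((1² - 9)*(-6)))) - 299183/347571) = √((12 + 169/(((1 - 9)*(-6)))) - 299183/347571) = √((12 + 169/((-8*(-6)))) - 299183/347571) = √((12 + 169/48) - 299183/347571) = √(745/48 - 299183/347571) = √(81526537/5561136) = √349830370267/154476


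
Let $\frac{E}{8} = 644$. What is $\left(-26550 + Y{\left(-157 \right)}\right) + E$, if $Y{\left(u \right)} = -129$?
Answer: $-21527$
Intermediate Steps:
$E = 5152$ ($E = 8 \cdot 644 = 5152$)
$\left(-26550 + Y{\left(-157 \right)}\right) + E = \left(-26550 - 129\right) + 5152 = -26679 + 5152 = -21527$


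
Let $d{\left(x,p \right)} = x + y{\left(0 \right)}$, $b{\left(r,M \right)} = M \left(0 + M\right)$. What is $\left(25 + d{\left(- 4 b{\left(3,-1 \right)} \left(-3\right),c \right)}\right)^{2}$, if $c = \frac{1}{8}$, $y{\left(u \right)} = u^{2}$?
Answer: $1369$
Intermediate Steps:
$b{\left(r,M \right)} = M^{2}$ ($b{\left(r,M \right)} = M M = M^{2}$)
$c = \frac{1}{8} \approx 0.125$
$d{\left(x,p \right)} = x$ ($d{\left(x,p \right)} = x + 0^{2} = x + 0 = x$)
$\left(25 + d{\left(- 4 b{\left(3,-1 \right)} \left(-3\right),c \right)}\right)^{2} = \left(25 + - 4 \left(-1\right)^{2} \left(-3\right)\right)^{2} = \left(25 + \left(-4\right) 1 \left(-3\right)\right)^{2} = \left(25 - -12\right)^{2} = \left(25 + 12\right)^{2} = 37^{2} = 1369$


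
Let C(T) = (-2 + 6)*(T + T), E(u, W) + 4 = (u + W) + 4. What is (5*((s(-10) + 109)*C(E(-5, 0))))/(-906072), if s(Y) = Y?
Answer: 825/37753 ≈ 0.021853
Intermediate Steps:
E(u, W) = W + u (E(u, W) = -4 + ((u + W) + 4) = -4 + ((W + u) + 4) = -4 + (4 + W + u) = W + u)
C(T) = 8*T (C(T) = 4*(2*T) = 8*T)
(5*((s(-10) + 109)*C(E(-5, 0))))/(-906072) = (5*((-10 + 109)*(8*(0 - 5))))/(-906072) = (5*(99*(8*(-5))))*(-1/906072) = (5*(99*(-40)))*(-1/906072) = (5*(-3960))*(-1/906072) = -19800*(-1/906072) = 825/37753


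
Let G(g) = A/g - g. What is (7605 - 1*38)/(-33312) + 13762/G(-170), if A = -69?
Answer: 77715548057/965015328 ≈ 80.533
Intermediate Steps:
G(g) = -g - 69/g (G(g) = -69/g - g = -g - 69/g)
(7605 - 1*38)/(-33312) + 13762/G(-170) = (7605 - 1*38)/(-33312) + 13762/(-1*(-170) - 69/(-170)) = (7605 - 38)*(-1/33312) + 13762/(170 - 69*(-1/170)) = 7567*(-1/33312) + 13762/(170 + 69/170) = -7567/33312 + 13762/(28969/170) = -7567/33312 + 13762*(170/28969) = -7567/33312 + 2339540/28969 = 77715548057/965015328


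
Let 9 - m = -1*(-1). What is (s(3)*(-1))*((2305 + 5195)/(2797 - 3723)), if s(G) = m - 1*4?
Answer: 15000/463 ≈ 32.397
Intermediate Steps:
m = 8 (m = 9 - (-1)*(-1) = 9 - 1*1 = 9 - 1 = 8)
s(G) = 4 (s(G) = 8 - 1*4 = 8 - 4 = 4)
(s(3)*(-1))*((2305 + 5195)/(2797 - 3723)) = (4*(-1))*((2305 + 5195)/(2797 - 3723)) = -30000/(-926) = -30000*(-1)/926 = -4*(-3750/463) = 15000/463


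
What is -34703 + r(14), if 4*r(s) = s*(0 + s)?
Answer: -34654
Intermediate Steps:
r(s) = s²/4 (r(s) = (s*(0 + s))/4 = (s*s)/4 = s²/4)
-34703 + r(14) = -34703 + (¼)*14² = -34703 + (¼)*196 = -34703 + 49 = -34654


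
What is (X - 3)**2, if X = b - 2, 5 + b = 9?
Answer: 1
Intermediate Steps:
b = 4 (b = -5 + 9 = 4)
X = 2 (X = 4 - 2 = 2)
(X - 3)**2 = (2 - 3)**2 = (-1)**2 = 1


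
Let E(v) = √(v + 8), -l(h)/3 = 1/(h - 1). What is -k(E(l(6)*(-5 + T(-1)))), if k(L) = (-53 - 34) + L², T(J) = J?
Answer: 377/5 ≈ 75.400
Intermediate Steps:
l(h) = -3/(-1 + h) (l(h) = -3/(h - 1) = -3/(-1 + h))
E(v) = √(8 + v)
k(L) = -87 + L²
-k(E(l(6)*(-5 + T(-1)))) = -(-87 + (√(8 + (-3/(-1 + 6))*(-5 - 1)))²) = -(-87 + (√(8 - 3/5*(-6)))²) = -(-87 + (√(8 - 3*⅕*(-6)))²) = -(-87 + (√(8 - ⅗*(-6)))²) = -(-87 + (√(8 + 18/5))²) = -(-87 + (√(58/5))²) = -(-87 + (√290/5)²) = -(-87 + 58/5) = -1*(-377/5) = 377/5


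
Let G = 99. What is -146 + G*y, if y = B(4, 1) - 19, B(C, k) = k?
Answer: -1928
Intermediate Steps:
y = -18 (y = 1 - 19 = -18)
-146 + G*y = -146 + 99*(-18) = -146 - 1782 = -1928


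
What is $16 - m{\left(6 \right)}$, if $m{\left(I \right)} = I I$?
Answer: $-20$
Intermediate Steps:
$m{\left(I \right)} = I^{2}$
$16 - m{\left(6 \right)} = 16 - 6^{2} = 16 - 36 = -20$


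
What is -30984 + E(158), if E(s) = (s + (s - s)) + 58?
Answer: -30768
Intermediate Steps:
E(s) = 58 + s (E(s) = (s + 0) + 58 = s + 58 = 58 + s)
-30984 + E(158) = -30984 + (58 + 158) = -30984 + 216 = -30768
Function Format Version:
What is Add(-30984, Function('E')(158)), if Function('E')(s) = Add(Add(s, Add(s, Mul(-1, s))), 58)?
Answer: -30768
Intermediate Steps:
Function('E')(s) = Add(58, s) (Function('E')(s) = Add(Add(s, 0), 58) = Add(s, 58) = Add(58, s))
Add(-30984, Function('E')(158)) = Add(-30984, Add(58, 158)) = Add(-30984, 216) = -30768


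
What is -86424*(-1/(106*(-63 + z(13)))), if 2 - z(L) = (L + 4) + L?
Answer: -3324/371 ≈ -8.9596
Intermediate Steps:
z(L) = -2 - 2*L (z(L) = 2 - ((L + 4) + L) = 2 - ((4 + L) + L) = 2 - (4 + 2*L) = 2 + (-4 - 2*L) = -2 - 2*L)
-86424*(-1/(106*(-63 + z(13)))) = -86424*(-1/(106*(-63 + (-2 - 2*13)))) = -86424*(-1/(106*(-63 + (-2 - 26)))) = -86424*(-1/(106*(-63 - 28))) = -86424/((-91*(-106))) = -86424/9646 = -86424*1/9646 = -3324/371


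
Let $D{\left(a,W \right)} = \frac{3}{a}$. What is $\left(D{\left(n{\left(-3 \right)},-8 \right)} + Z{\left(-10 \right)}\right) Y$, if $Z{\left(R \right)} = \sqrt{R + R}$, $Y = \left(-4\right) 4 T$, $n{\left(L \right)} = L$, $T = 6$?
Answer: $96 - 192 i \sqrt{5} \approx 96.0 - 429.33 i$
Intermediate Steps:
$Y = -96$ ($Y = \left(-4\right) 4 \cdot 6 = \left(-16\right) 6 = -96$)
$Z{\left(R \right)} = \sqrt{2} \sqrt{R}$ ($Z{\left(R \right)} = \sqrt{2 R} = \sqrt{2} \sqrt{R}$)
$\left(D{\left(n{\left(-3 \right)},-8 \right)} + Z{\left(-10 \right)}\right) Y = \left(\frac{3}{-3} + \sqrt{2} \sqrt{-10}\right) \left(-96\right) = \left(3 \left(- \frac{1}{3}\right) + \sqrt{2} i \sqrt{10}\right) \left(-96\right) = \left(-1 + 2 i \sqrt{5}\right) \left(-96\right) = 96 - 192 i \sqrt{5}$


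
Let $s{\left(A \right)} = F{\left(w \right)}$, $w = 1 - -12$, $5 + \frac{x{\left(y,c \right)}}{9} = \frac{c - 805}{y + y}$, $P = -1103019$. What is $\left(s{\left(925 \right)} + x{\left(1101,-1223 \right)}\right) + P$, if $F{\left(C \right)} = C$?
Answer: $- \frac{404822759}{367} \approx -1.1031 \cdot 10^{6}$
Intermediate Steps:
$x{\left(y,c \right)} = -45 + \frac{9 \left(-805 + c\right)}{2 y}$ ($x{\left(y,c \right)} = -45 + 9 \frac{c - 805}{y + y} = -45 + 9 \frac{-805 + c}{2 y} = -45 + \frac{9 \left(-805 + c\right)}{2 y}$)
$w = 13$ ($w = 1 + 12 = 13$)
$s{\left(A \right)} = 13$
$\left(s{\left(925 \right)} + x{\left(1101,-1223 \right)}\right) + P = \left(13 + \frac{9 \left(-805 - 1223 - 11010\right)}{2 \cdot 1101}\right) - 1103019 = \left(13 + \frac{9}{2} \cdot \frac{1}{1101} \left(-805 - 1223 - 11010\right)\right) - 1103019 = \left(13 + \frac{9}{2} \cdot \frac{1}{1101} \left(-13038\right)\right) - 1103019 = \left(13 - \frac{19557}{367}\right) - 1103019 = - \frac{14786}{367} - 1103019 = - \frac{404822759}{367}$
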